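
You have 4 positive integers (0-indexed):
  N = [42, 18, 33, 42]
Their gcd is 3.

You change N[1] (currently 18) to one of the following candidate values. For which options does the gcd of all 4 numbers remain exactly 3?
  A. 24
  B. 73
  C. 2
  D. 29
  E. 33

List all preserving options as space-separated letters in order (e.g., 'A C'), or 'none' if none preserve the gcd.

Old gcd = 3; gcd of others (without N[1]) = 3
New gcd for candidate v: gcd(3, v). Preserves old gcd iff gcd(3, v) = 3.
  Option A: v=24, gcd(3,24)=3 -> preserves
  Option B: v=73, gcd(3,73)=1 -> changes
  Option C: v=2, gcd(3,2)=1 -> changes
  Option D: v=29, gcd(3,29)=1 -> changes
  Option E: v=33, gcd(3,33)=3 -> preserves

Answer: A E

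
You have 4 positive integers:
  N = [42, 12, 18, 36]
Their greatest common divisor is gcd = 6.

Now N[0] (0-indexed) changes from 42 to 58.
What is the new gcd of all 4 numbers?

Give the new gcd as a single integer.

Numbers: [42, 12, 18, 36], gcd = 6
Change: index 0, 42 -> 58
gcd of the OTHER numbers (without index 0): gcd([12, 18, 36]) = 6
New gcd = gcd(g_others, new_val) = gcd(6, 58) = 2

Answer: 2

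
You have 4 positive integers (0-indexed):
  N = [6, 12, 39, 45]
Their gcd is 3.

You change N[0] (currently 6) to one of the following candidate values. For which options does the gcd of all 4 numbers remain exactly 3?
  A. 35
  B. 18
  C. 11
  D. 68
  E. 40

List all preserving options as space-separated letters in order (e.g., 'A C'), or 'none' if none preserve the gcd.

Answer: B

Derivation:
Old gcd = 3; gcd of others (without N[0]) = 3
New gcd for candidate v: gcd(3, v). Preserves old gcd iff gcd(3, v) = 3.
  Option A: v=35, gcd(3,35)=1 -> changes
  Option B: v=18, gcd(3,18)=3 -> preserves
  Option C: v=11, gcd(3,11)=1 -> changes
  Option D: v=68, gcd(3,68)=1 -> changes
  Option E: v=40, gcd(3,40)=1 -> changes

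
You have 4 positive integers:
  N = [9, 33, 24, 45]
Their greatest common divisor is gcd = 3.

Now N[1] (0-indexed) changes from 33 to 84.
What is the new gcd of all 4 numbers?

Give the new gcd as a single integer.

Numbers: [9, 33, 24, 45], gcd = 3
Change: index 1, 33 -> 84
gcd of the OTHER numbers (without index 1): gcd([9, 24, 45]) = 3
New gcd = gcd(g_others, new_val) = gcd(3, 84) = 3

Answer: 3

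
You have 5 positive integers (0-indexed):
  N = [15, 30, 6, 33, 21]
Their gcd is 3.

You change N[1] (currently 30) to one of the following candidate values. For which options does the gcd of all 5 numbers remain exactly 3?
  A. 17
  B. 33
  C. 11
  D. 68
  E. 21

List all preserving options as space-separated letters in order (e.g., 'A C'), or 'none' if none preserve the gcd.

Old gcd = 3; gcd of others (without N[1]) = 3
New gcd for candidate v: gcd(3, v). Preserves old gcd iff gcd(3, v) = 3.
  Option A: v=17, gcd(3,17)=1 -> changes
  Option B: v=33, gcd(3,33)=3 -> preserves
  Option C: v=11, gcd(3,11)=1 -> changes
  Option D: v=68, gcd(3,68)=1 -> changes
  Option E: v=21, gcd(3,21)=3 -> preserves

Answer: B E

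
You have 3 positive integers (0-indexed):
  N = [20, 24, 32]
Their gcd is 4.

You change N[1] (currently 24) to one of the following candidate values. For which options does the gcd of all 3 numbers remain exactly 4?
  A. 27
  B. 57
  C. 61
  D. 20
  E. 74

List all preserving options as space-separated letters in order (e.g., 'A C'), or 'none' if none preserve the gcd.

Answer: D

Derivation:
Old gcd = 4; gcd of others (without N[1]) = 4
New gcd for candidate v: gcd(4, v). Preserves old gcd iff gcd(4, v) = 4.
  Option A: v=27, gcd(4,27)=1 -> changes
  Option B: v=57, gcd(4,57)=1 -> changes
  Option C: v=61, gcd(4,61)=1 -> changes
  Option D: v=20, gcd(4,20)=4 -> preserves
  Option E: v=74, gcd(4,74)=2 -> changes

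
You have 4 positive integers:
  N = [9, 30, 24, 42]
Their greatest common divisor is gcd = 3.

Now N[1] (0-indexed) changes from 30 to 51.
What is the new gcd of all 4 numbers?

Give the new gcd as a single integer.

Numbers: [9, 30, 24, 42], gcd = 3
Change: index 1, 30 -> 51
gcd of the OTHER numbers (without index 1): gcd([9, 24, 42]) = 3
New gcd = gcd(g_others, new_val) = gcd(3, 51) = 3

Answer: 3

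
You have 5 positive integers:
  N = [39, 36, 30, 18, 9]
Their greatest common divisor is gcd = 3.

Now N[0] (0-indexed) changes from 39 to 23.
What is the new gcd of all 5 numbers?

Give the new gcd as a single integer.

Answer: 1

Derivation:
Numbers: [39, 36, 30, 18, 9], gcd = 3
Change: index 0, 39 -> 23
gcd of the OTHER numbers (without index 0): gcd([36, 30, 18, 9]) = 3
New gcd = gcd(g_others, new_val) = gcd(3, 23) = 1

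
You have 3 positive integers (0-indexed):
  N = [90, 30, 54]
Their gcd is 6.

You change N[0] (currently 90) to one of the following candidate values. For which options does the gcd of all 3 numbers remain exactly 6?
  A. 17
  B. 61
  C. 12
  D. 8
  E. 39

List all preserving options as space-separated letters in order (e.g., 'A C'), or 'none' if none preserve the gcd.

Answer: C

Derivation:
Old gcd = 6; gcd of others (without N[0]) = 6
New gcd for candidate v: gcd(6, v). Preserves old gcd iff gcd(6, v) = 6.
  Option A: v=17, gcd(6,17)=1 -> changes
  Option B: v=61, gcd(6,61)=1 -> changes
  Option C: v=12, gcd(6,12)=6 -> preserves
  Option D: v=8, gcd(6,8)=2 -> changes
  Option E: v=39, gcd(6,39)=3 -> changes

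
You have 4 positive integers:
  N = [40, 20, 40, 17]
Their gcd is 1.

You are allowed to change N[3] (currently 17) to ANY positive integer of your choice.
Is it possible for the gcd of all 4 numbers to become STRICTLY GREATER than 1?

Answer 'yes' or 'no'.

Current gcd = 1
gcd of all OTHER numbers (without N[3]=17): gcd([40, 20, 40]) = 20
The new gcd after any change is gcd(20, new_value).
This can be at most 20.
Since 20 > old gcd 1, the gcd CAN increase (e.g., set N[3] = 20).

Answer: yes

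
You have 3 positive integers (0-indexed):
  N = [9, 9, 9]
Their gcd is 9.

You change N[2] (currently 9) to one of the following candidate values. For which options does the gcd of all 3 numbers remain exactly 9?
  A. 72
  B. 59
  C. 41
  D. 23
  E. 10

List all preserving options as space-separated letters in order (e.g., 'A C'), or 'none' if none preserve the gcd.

Old gcd = 9; gcd of others (without N[2]) = 9
New gcd for candidate v: gcd(9, v). Preserves old gcd iff gcd(9, v) = 9.
  Option A: v=72, gcd(9,72)=9 -> preserves
  Option B: v=59, gcd(9,59)=1 -> changes
  Option C: v=41, gcd(9,41)=1 -> changes
  Option D: v=23, gcd(9,23)=1 -> changes
  Option E: v=10, gcd(9,10)=1 -> changes

Answer: A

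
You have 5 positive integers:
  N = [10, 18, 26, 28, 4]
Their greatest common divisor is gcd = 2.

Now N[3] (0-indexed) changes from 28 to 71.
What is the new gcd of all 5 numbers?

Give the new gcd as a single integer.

Answer: 1

Derivation:
Numbers: [10, 18, 26, 28, 4], gcd = 2
Change: index 3, 28 -> 71
gcd of the OTHER numbers (without index 3): gcd([10, 18, 26, 4]) = 2
New gcd = gcd(g_others, new_val) = gcd(2, 71) = 1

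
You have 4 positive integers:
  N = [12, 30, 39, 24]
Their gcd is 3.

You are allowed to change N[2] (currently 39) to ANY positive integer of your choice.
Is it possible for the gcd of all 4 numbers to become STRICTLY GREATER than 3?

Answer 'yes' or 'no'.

Answer: yes

Derivation:
Current gcd = 3
gcd of all OTHER numbers (without N[2]=39): gcd([12, 30, 24]) = 6
The new gcd after any change is gcd(6, new_value).
This can be at most 6.
Since 6 > old gcd 3, the gcd CAN increase (e.g., set N[2] = 6).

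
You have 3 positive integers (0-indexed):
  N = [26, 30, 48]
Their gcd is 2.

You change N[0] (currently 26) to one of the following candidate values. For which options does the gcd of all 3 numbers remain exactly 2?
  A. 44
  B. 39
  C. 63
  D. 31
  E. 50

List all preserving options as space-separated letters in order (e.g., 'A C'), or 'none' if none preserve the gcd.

Answer: A E

Derivation:
Old gcd = 2; gcd of others (without N[0]) = 6
New gcd for candidate v: gcd(6, v). Preserves old gcd iff gcd(6, v) = 2.
  Option A: v=44, gcd(6,44)=2 -> preserves
  Option B: v=39, gcd(6,39)=3 -> changes
  Option C: v=63, gcd(6,63)=3 -> changes
  Option D: v=31, gcd(6,31)=1 -> changes
  Option E: v=50, gcd(6,50)=2 -> preserves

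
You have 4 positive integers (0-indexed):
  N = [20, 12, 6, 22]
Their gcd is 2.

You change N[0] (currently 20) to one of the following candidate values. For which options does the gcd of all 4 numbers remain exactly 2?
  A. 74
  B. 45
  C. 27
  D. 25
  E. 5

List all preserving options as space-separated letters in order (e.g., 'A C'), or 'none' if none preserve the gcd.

Answer: A

Derivation:
Old gcd = 2; gcd of others (without N[0]) = 2
New gcd for candidate v: gcd(2, v). Preserves old gcd iff gcd(2, v) = 2.
  Option A: v=74, gcd(2,74)=2 -> preserves
  Option B: v=45, gcd(2,45)=1 -> changes
  Option C: v=27, gcd(2,27)=1 -> changes
  Option D: v=25, gcd(2,25)=1 -> changes
  Option E: v=5, gcd(2,5)=1 -> changes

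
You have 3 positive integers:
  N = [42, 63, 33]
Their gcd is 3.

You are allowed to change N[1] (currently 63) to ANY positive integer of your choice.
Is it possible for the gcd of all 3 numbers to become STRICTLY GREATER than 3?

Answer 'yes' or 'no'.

Current gcd = 3
gcd of all OTHER numbers (without N[1]=63): gcd([42, 33]) = 3
The new gcd after any change is gcd(3, new_value).
This can be at most 3.
Since 3 = old gcd 3, the gcd can only stay the same or decrease.

Answer: no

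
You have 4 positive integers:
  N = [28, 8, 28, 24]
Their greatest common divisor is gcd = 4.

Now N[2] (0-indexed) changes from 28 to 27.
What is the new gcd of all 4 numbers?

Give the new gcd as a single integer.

Answer: 1

Derivation:
Numbers: [28, 8, 28, 24], gcd = 4
Change: index 2, 28 -> 27
gcd of the OTHER numbers (without index 2): gcd([28, 8, 24]) = 4
New gcd = gcd(g_others, new_val) = gcd(4, 27) = 1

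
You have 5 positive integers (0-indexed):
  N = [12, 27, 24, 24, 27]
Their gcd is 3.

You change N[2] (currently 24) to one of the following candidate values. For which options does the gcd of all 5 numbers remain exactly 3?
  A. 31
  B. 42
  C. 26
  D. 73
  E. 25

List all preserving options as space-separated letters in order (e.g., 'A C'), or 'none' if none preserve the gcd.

Answer: B

Derivation:
Old gcd = 3; gcd of others (without N[2]) = 3
New gcd for candidate v: gcd(3, v). Preserves old gcd iff gcd(3, v) = 3.
  Option A: v=31, gcd(3,31)=1 -> changes
  Option B: v=42, gcd(3,42)=3 -> preserves
  Option C: v=26, gcd(3,26)=1 -> changes
  Option D: v=73, gcd(3,73)=1 -> changes
  Option E: v=25, gcd(3,25)=1 -> changes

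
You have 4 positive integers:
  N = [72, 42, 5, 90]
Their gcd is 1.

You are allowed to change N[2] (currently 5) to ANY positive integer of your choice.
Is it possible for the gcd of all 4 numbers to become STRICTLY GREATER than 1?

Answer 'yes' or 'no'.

Answer: yes

Derivation:
Current gcd = 1
gcd of all OTHER numbers (without N[2]=5): gcd([72, 42, 90]) = 6
The new gcd after any change is gcd(6, new_value).
This can be at most 6.
Since 6 > old gcd 1, the gcd CAN increase (e.g., set N[2] = 6).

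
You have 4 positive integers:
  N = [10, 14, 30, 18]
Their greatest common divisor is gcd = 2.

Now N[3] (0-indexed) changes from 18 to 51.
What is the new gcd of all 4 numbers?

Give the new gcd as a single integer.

Numbers: [10, 14, 30, 18], gcd = 2
Change: index 3, 18 -> 51
gcd of the OTHER numbers (without index 3): gcd([10, 14, 30]) = 2
New gcd = gcd(g_others, new_val) = gcd(2, 51) = 1

Answer: 1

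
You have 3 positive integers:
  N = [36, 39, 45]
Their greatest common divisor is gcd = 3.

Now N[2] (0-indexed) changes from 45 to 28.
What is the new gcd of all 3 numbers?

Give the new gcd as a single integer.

Answer: 1

Derivation:
Numbers: [36, 39, 45], gcd = 3
Change: index 2, 45 -> 28
gcd of the OTHER numbers (without index 2): gcd([36, 39]) = 3
New gcd = gcd(g_others, new_val) = gcd(3, 28) = 1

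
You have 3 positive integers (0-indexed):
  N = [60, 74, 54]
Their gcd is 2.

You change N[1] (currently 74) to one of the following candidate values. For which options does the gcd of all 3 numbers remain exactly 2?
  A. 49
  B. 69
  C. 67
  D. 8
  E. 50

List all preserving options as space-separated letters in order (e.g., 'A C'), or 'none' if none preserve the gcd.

Answer: D E

Derivation:
Old gcd = 2; gcd of others (without N[1]) = 6
New gcd for candidate v: gcd(6, v). Preserves old gcd iff gcd(6, v) = 2.
  Option A: v=49, gcd(6,49)=1 -> changes
  Option B: v=69, gcd(6,69)=3 -> changes
  Option C: v=67, gcd(6,67)=1 -> changes
  Option D: v=8, gcd(6,8)=2 -> preserves
  Option E: v=50, gcd(6,50)=2 -> preserves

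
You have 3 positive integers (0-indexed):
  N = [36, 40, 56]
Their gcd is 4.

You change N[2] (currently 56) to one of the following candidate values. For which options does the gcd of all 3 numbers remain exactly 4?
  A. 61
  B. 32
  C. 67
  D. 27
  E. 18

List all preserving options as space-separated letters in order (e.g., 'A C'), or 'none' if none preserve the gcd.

Old gcd = 4; gcd of others (without N[2]) = 4
New gcd for candidate v: gcd(4, v). Preserves old gcd iff gcd(4, v) = 4.
  Option A: v=61, gcd(4,61)=1 -> changes
  Option B: v=32, gcd(4,32)=4 -> preserves
  Option C: v=67, gcd(4,67)=1 -> changes
  Option D: v=27, gcd(4,27)=1 -> changes
  Option E: v=18, gcd(4,18)=2 -> changes

Answer: B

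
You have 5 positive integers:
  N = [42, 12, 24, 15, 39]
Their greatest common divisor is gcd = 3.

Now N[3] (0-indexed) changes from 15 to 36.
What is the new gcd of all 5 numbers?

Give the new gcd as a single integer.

Numbers: [42, 12, 24, 15, 39], gcd = 3
Change: index 3, 15 -> 36
gcd of the OTHER numbers (without index 3): gcd([42, 12, 24, 39]) = 3
New gcd = gcd(g_others, new_val) = gcd(3, 36) = 3

Answer: 3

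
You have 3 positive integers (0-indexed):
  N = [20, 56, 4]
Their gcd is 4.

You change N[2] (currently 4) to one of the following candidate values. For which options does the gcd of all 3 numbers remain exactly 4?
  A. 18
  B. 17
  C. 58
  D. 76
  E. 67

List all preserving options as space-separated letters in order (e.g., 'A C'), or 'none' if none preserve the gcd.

Answer: D

Derivation:
Old gcd = 4; gcd of others (without N[2]) = 4
New gcd for candidate v: gcd(4, v). Preserves old gcd iff gcd(4, v) = 4.
  Option A: v=18, gcd(4,18)=2 -> changes
  Option B: v=17, gcd(4,17)=1 -> changes
  Option C: v=58, gcd(4,58)=2 -> changes
  Option D: v=76, gcd(4,76)=4 -> preserves
  Option E: v=67, gcd(4,67)=1 -> changes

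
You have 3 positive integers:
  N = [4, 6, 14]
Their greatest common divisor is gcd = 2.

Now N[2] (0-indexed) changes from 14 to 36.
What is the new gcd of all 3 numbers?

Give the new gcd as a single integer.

Answer: 2

Derivation:
Numbers: [4, 6, 14], gcd = 2
Change: index 2, 14 -> 36
gcd of the OTHER numbers (without index 2): gcd([4, 6]) = 2
New gcd = gcd(g_others, new_val) = gcd(2, 36) = 2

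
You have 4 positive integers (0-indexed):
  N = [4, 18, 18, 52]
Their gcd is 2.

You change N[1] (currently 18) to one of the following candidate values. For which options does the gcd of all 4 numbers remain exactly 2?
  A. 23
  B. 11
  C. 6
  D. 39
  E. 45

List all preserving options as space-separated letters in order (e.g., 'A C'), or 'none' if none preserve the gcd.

Answer: C

Derivation:
Old gcd = 2; gcd of others (without N[1]) = 2
New gcd for candidate v: gcd(2, v). Preserves old gcd iff gcd(2, v) = 2.
  Option A: v=23, gcd(2,23)=1 -> changes
  Option B: v=11, gcd(2,11)=1 -> changes
  Option C: v=6, gcd(2,6)=2 -> preserves
  Option D: v=39, gcd(2,39)=1 -> changes
  Option E: v=45, gcd(2,45)=1 -> changes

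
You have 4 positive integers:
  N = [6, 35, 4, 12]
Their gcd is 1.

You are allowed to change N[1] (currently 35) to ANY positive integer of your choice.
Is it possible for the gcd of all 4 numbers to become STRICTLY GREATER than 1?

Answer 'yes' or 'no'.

Current gcd = 1
gcd of all OTHER numbers (without N[1]=35): gcd([6, 4, 12]) = 2
The new gcd after any change is gcd(2, new_value).
This can be at most 2.
Since 2 > old gcd 1, the gcd CAN increase (e.g., set N[1] = 2).

Answer: yes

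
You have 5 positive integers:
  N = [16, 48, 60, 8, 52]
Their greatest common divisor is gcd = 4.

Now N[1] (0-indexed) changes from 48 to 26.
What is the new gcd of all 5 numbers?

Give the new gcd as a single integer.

Answer: 2

Derivation:
Numbers: [16, 48, 60, 8, 52], gcd = 4
Change: index 1, 48 -> 26
gcd of the OTHER numbers (without index 1): gcd([16, 60, 8, 52]) = 4
New gcd = gcd(g_others, new_val) = gcd(4, 26) = 2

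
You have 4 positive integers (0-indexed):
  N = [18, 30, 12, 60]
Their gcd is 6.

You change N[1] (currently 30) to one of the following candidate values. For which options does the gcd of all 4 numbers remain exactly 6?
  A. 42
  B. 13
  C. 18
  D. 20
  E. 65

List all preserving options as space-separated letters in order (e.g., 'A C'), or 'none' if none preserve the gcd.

Old gcd = 6; gcd of others (without N[1]) = 6
New gcd for candidate v: gcd(6, v). Preserves old gcd iff gcd(6, v) = 6.
  Option A: v=42, gcd(6,42)=6 -> preserves
  Option B: v=13, gcd(6,13)=1 -> changes
  Option C: v=18, gcd(6,18)=6 -> preserves
  Option D: v=20, gcd(6,20)=2 -> changes
  Option E: v=65, gcd(6,65)=1 -> changes

Answer: A C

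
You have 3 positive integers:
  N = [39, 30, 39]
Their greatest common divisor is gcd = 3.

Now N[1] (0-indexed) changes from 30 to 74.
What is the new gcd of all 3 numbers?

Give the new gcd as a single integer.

Numbers: [39, 30, 39], gcd = 3
Change: index 1, 30 -> 74
gcd of the OTHER numbers (without index 1): gcd([39, 39]) = 39
New gcd = gcd(g_others, new_val) = gcd(39, 74) = 1

Answer: 1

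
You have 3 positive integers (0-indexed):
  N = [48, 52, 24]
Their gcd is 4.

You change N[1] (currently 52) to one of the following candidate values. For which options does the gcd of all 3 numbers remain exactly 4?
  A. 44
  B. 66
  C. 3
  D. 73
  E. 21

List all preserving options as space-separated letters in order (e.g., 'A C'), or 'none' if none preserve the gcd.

Old gcd = 4; gcd of others (without N[1]) = 24
New gcd for candidate v: gcd(24, v). Preserves old gcd iff gcd(24, v) = 4.
  Option A: v=44, gcd(24,44)=4 -> preserves
  Option B: v=66, gcd(24,66)=6 -> changes
  Option C: v=3, gcd(24,3)=3 -> changes
  Option D: v=73, gcd(24,73)=1 -> changes
  Option E: v=21, gcd(24,21)=3 -> changes

Answer: A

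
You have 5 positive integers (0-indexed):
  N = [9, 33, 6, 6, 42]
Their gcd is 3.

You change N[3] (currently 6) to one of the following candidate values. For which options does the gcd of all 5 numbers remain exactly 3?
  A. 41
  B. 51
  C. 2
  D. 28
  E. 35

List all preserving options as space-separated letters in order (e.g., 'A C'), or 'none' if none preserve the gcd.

Answer: B

Derivation:
Old gcd = 3; gcd of others (without N[3]) = 3
New gcd for candidate v: gcd(3, v). Preserves old gcd iff gcd(3, v) = 3.
  Option A: v=41, gcd(3,41)=1 -> changes
  Option B: v=51, gcd(3,51)=3 -> preserves
  Option C: v=2, gcd(3,2)=1 -> changes
  Option D: v=28, gcd(3,28)=1 -> changes
  Option E: v=35, gcd(3,35)=1 -> changes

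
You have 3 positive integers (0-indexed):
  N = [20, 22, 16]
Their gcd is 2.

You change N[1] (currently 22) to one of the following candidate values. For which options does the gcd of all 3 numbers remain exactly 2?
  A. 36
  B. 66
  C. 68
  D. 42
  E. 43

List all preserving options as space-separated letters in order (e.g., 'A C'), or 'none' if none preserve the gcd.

Old gcd = 2; gcd of others (without N[1]) = 4
New gcd for candidate v: gcd(4, v). Preserves old gcd iff gcd(4, v) = 2.
  Option A: v=36, gcd(4,36)=4 -> changes
  Option B: v=66, gcd(4,66)=2 -> preserves
  Option C: v=68, gcd(4,68)=4 -> changes
  Option D: v=42, gcd(4,42)=2 -> preserves
  Option E: v=43, gcd(4,43)=1 -> changes

Answer: B D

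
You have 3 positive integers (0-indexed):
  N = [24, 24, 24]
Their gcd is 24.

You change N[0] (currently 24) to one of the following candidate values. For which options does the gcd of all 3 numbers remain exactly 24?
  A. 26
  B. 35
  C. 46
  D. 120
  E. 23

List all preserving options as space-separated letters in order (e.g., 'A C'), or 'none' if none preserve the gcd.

Old gcd = 24; gcd of others (without N[0]) = 24
New gcd for candidate v: gcd(24, v). Preserves old gcd iff gcd(24, v) = 24.
  Option A: v=26, gcd(24,26)=2 -> changes
  Option B: v=35, gcd(24,35)=1 -> changes
  Option C: v=46, gcd(24,46)=2 -> changes
  Option D: v=120, gcd(24,120)=24 -> preserves
  Option E: v=23, gcd(24,23)=1 -> changes

Answer: D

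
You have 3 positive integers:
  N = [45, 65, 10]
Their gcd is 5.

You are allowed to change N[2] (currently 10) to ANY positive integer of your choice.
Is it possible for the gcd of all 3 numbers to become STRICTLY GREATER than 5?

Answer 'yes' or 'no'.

Current gcd = 5
gcd of all OTHER numbers (without N[2]=10): gcd([45, 65]) = 5
The new gcd after any change is gcd(5, new_value).
This can be at most 5.
Since 5 = old gcd 5, the gcd can only stay the same or decrease.

Answer: no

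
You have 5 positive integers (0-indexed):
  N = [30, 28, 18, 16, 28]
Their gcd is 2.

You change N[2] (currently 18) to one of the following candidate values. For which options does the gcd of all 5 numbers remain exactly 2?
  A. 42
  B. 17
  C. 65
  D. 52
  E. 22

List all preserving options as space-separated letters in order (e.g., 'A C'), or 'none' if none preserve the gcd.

Old gcd = 2; gcd of others (without N[2]) = 2
New gcd for candidate v: gcd(2, v). Preserves old gcd iff gcd(2, v) = 2.
  Option A: v=42, gcd(2,42)=2 -> preserves
  Option B: v=17, gcd(2,17)=1 -> changes
  Option C: v=65, gcd(2,65)=1 -> changes
  Option D: v=52, gcd(2,52)=2 -> preserves
  Option E: v=22, gcd(2,22)=2 -> preserves

Answer: A D E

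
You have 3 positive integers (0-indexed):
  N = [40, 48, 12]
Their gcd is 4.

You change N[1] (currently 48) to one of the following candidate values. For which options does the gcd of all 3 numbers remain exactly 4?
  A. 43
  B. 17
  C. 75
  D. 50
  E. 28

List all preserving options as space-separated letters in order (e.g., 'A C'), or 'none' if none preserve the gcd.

Old gcd = 4; gcd of others (without N[1]) = 4
New gcd for candidate v: gcd(4, v). Preserves old gcd iff gcd(4, v) = 4.
  Option A: v=43, gcd(4,43)=1 -> changes
  Option B: v=17, gcd(4,17)=1 -> changes
  Option C: v=75, gcd(4,75)=1 -> changes
  Option D: v=50, gcd(4,50)=2 -> changes
  Option E: v=28, gcd(4,28)=4 -> preserves

Answer: E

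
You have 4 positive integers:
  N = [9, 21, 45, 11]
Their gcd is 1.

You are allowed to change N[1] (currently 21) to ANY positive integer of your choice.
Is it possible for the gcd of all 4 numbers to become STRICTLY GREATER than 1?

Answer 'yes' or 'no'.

Current gcd = 1
gcd of all OTHER numbers (without N[1]=21): gcd([9, 45, 11]) = 1
The new gcd after any change is gcd(1, new_value).
This can be at most 1.
Since 1 = old gcd 1, the gcd can only stay the same or decrease.

Answer: no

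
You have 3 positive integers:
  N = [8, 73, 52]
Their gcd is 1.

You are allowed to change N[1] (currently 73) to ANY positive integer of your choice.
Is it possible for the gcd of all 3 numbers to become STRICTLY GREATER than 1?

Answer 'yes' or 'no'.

Answer: yes

Derivation:
Current gcd = 1
gcd of all OTHER numbers (without N[1]=73): gcd([8, 52]) = 4
The new gcd after any change is gcd(4, new_value).
This can be at most 4.
Since 4 > old gcd 1, the gcd CAN increase (e.g., set N[1] = 4).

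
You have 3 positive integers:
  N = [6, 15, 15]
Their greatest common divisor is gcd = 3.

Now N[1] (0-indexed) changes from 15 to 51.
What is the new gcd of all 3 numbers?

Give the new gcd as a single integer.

Numbers: [6, 15, 15], gcd = 3
Change: index 1, 15 -> 51
gcd of the OTHER numbers (without index 1): gcd([6, 15]) = 3
New gcd = gcd(g_others, new_val) = gcd(3, 51) = 3

Answer: 3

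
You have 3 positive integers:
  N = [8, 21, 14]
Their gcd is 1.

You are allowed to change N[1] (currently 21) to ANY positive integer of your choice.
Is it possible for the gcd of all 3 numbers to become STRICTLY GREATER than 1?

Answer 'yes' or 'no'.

Current gcd = 1
gcd of all OTHER numbers (without N[1]=21): gcd([8, 14]) = 2
The new gcd after any change is gcd(2, new_value).
This can be at most 2.
Since 2 > old gcd 1, the gcd CAN increase (e.g., set N[1] = 2).

Answer: yes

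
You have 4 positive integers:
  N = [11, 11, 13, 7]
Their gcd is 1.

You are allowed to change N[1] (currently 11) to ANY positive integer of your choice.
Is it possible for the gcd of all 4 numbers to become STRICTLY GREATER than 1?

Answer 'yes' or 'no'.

Answer: no

Derivation:
Current gcd = 1
gcd of all OTHER numbers (without N[1]=11): gcd([11, 13, 7]) = 1
The new gcd after any change is gcd(1, new_value).
This can be at most 1.
Since 1 = old gcd 1, the gcd can only stay the same or decrease.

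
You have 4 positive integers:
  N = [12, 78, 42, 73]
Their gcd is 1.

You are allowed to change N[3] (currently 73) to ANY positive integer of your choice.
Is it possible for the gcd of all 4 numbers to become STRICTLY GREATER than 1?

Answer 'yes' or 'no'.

Answer: yes

Derivation:
Current gcd = 1
gcd of all OTHER numbers (without N[3]=73): gcd([12, 78, 42]) = 6
The new gcd after any change is gcd(6, new_value).
This can be at most 6.
Since 6 > old gcd 1, the gcd CAN increase (e.g., set N[3] = 6).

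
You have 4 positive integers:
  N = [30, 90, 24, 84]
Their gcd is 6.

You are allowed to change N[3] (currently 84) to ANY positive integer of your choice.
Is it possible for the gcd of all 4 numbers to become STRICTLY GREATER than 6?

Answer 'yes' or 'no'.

Current gcd = 6
gcd of all OTHER numbers (without N[3]=84): gcd([30, 90, 24]) = 6
The new gcd after any change is gcd(6, new_value).
This can be at most 6.
Since 6 = old gcd 6, the gcd can only stay the same or decrease.

Answer: no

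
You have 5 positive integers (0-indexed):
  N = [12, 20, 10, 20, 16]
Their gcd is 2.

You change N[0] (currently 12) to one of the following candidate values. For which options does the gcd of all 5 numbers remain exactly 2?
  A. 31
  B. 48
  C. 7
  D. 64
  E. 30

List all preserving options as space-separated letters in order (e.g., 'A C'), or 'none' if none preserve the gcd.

Old gcd = 2; gcd of others (without N[0]) = 2
New gcd for candidate v: gcd(2, v). Preserves old gcd iff gcd(2, v) = 2.
  Option A: v=31, gcd(2,31)=1 -> changes
  Option B: v=48, gcd(2,48)=2 -> preserves
  Option C: v=7, gcd(2,7)=1 -> changes
  Option D: v=64, gcd(2,64)=2 -> preserves
  Option E: v=30, gcd(2,30)=2 -> preserves

Answer: B D E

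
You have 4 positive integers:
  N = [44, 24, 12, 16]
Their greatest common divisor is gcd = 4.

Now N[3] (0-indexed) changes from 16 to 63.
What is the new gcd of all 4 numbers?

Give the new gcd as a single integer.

Answer: 1

Derivation:
Numbers: [44, 24, 12, 16], gcd = 4
Change: index 3, 16 -> 63
gcd of the OTHER numbers (without index 3): gcd([44, 24, 12]) = 4
New gcd = gcd(g_others, new_val) = gcd(4, 63) = 1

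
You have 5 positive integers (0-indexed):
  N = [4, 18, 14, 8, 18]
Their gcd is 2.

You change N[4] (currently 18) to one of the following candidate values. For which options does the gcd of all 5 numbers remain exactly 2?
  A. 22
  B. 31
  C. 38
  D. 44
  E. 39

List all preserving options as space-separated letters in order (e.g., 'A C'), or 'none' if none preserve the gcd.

Answer: A C D

Derivation:
Old gcd = 2; gcd of others (without N[4]) = 2
New gcd for candidate v: gcd(2, v). Preserves old gcd iff gcd(2, v) = 2.
  Option A: v=22, gcd(2,22)=2 -> preserves
  Option B: v=31, gcd(2,31)=1 -> changes
  Option C: v=38, gcd(2,38)=2 -> preserves
  Option D: v=44, gcd(2,44)=2 -> preserves
  Option E: v=39, gcd(2,39)=1 -> changes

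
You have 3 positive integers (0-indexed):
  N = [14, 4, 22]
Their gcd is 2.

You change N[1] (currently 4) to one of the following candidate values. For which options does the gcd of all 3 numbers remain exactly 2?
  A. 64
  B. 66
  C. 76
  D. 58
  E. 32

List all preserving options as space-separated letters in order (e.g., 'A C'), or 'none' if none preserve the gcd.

Answer: A B C D E

Derivation:
Old gcd = 2; gcd of others (without N[1]) = 2
New gcd for candidate v: gcd(2, v). Preserves old gcd iff gcd(2, v) = 2.
  Option A: v=64, gcd(2,64)=2 -> preserves
  Option B: v=66, gcd(2,66)=2 -> preserves
  Option C: v=76, gcd(2,76)=2 -> preserves
  Option D: v=58, gcd(2,58)=2 -> preserves
  Option E: v=32, gcd(2,32)=2 -> preserves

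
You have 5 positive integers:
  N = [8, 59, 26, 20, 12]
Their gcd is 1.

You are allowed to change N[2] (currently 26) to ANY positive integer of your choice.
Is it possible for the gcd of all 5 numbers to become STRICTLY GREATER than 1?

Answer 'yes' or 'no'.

Answer: no

Derivation:
Current gcd = 1
gcd of all OTHER numbers (without N[2]=26): gcd([8, 59, 20, 12]) = 1
The new gcd after any change is gcd(1, new_value).
This can be at most 1.
Since 1 = old gcd 1, the gcd can only stay the same or decrease.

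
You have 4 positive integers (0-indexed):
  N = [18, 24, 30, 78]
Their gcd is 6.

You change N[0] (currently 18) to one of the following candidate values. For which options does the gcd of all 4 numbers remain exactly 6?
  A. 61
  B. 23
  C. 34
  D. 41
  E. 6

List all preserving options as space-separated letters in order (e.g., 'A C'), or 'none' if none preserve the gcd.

Answer: E

Derivation:
Old gcd = 6; gcd of others (without N[0]) = 6
New gcd for candidate v: gcd(6, v). Preserves old gcd iff gcd(6, v) = 6.
  Option A: v=61, gcd(6,61)=1 -> changes
  Option B: v=23, gcd(6,23)=1 -> changes
  Option C: v=34, gcd(6,34)=2 -> changes
  Option D: v=41, gcd(6,41)=1 -> changes
  Option E: v=6, gcd(6,6)=6 -> preserves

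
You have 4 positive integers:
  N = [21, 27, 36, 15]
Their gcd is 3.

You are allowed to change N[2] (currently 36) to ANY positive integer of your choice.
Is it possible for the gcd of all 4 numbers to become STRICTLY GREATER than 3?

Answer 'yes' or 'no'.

Current gcd = 3
gcd of all OTHER numbers (without N[2]=36): gcd([21, 27, 15]) = 3
The new gcd after any change is gcd(3, new_value).
This can be at most 3.
Since 3 = old gcd 3, the gcd can only stay the same or decrease.

Answer: no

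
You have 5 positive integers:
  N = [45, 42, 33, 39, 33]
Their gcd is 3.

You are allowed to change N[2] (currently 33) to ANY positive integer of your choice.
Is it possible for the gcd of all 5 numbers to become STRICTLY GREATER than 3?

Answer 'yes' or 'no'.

Current gcd = 3
gcd of all OTHER numbers (without N[2]=33): gcd([45, 42, 39, 33]) = 3
The new gcd after any change is gcd(3, new_value).
This can be at most 3.
Since 3 = old gcd 3, the gcd can only stay the same or decrease.

Answer: no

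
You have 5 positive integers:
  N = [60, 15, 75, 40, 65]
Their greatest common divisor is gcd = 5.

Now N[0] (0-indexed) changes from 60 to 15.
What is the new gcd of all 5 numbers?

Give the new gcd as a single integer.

Numbers: [60, 15, 75, 40, 65], gcd = 5
Change: index 0, 60 -> 15
gcd of the OTHER numbers (without index 0): gcd([15, 75, 40, 65]) = 5
New gcd = gcd(g_others, new_val) = gcd(5, 15) = 5

Answer: 5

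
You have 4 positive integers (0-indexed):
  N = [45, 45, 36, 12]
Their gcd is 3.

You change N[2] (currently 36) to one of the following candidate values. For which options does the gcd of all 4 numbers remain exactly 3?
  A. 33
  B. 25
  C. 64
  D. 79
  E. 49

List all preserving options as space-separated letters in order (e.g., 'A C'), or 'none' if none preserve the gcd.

Answer: A

Derivation:
Old gcd = 3; gcd of others (without N[2]) = 3
New gcd for candidate v: gcd(3, v). Preserves old gcd iff gcd(3, v) = 3.
  Option A: v=33, gcd(3,33)=3 -> preserves
  Option B: v=25, gcd(3,25)=1 -> changes
  Option C: v=64, gcd(3,64)=1 -> changes
  Option D: v=79, gcd(3,79)=1 -> changes
  Option E: v=49, gcd(3,49)=1 -> changes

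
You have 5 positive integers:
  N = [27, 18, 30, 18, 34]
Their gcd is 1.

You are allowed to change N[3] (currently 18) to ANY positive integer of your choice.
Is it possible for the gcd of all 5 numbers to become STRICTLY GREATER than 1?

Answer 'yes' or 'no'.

Current gcd = 1
gcd of all OTHER numbers (without N[3]=18): gcd([27, 18, 30, 34]) = 1
The new gcd after any change is gcd(1, new_value).
This can be at most 1.
Since 1 = old gcd 1, the gcd can only stay the same or decrease.

Answer: no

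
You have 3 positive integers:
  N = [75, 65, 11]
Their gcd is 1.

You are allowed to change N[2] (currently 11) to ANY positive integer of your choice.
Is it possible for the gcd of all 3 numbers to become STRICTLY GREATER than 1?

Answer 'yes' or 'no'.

Answer: yes

Derivation:
Current gcd = 1
gcd of all OTHER numbers (without N[2]=11): gcd([75, 65]) = 5
The new gcd after any change is gcd(5, new_value).
This can be at most 5.
Since 5 > old gcd 1, the gcd CAN increase (e.g., set N[2] = 5).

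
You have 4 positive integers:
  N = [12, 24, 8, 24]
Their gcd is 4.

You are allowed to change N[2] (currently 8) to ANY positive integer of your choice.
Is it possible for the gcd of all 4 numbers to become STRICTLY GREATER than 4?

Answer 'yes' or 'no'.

Answer: yes

Derivation:
Current gcd = 4
gcd of all OTHER numbers (without N[2]=8): gcd([12, 24, 24]) = 12
The new gcd after any change is gcd(12, new_value).
This can be at most 12.
Since 12 > old gcd 4, the gcd CAN increase (e.g., set N[2] = 12).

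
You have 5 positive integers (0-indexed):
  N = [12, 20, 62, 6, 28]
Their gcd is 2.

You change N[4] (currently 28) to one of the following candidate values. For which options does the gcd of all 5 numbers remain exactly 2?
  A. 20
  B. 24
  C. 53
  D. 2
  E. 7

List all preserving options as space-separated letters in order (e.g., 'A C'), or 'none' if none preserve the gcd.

Answer: A B D

Derivation:
Old gcd = 2; gcd of others (without N[4]) = 2
New gcd for candidate v: gcd(2, v). Preserves old gcd iff gcd(2, v) = 2.
  Option A: v=20, gcd(2,20)=2 -> preserves
  Option B: v=24, gcd(2,24)=2 -> preserves
  Option C: v=53, gcd(2,53)=1 -> changes
  Option D: v=2, gcd(2,2)=2 -> preserves
  Option E: v=7, gcd(2,7)=1 -> changes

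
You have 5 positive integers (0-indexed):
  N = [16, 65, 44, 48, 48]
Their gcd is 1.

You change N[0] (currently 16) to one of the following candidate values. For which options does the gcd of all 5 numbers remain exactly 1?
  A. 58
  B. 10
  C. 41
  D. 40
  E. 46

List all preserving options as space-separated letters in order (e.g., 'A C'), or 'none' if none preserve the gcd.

Answer: A B C D E

Derivation:
Old gcd = 1; gcd of others (without N[0]) = 1
New gcd for candidate v: gcd(1, v). Preserves old gcd iff gcd(1, v) = 1.
  Option A: v=58, gcd(1,58)=1 -> preserves
  Option B: v=10, gcd(1,10)=1 -> preserves
  Option C: v=41, gcd(1,41)=1 -> preserves
  Option D: v=40, gcd(1,40)=1 -> preserves
  Option E: v=46, gcd(1,46)=1 -> preserves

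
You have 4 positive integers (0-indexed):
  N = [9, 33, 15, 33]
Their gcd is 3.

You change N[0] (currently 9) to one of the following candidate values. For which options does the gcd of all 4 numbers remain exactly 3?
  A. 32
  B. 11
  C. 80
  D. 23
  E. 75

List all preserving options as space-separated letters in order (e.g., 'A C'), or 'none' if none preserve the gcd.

Old gcd = 3; gcd of others (without N[0]) = 3
New gcd for candidate v: gcd(3, v). Preserves old gcd iff gcd(3, v) = 3.
  Option A: v=32, gcd(3,32)=1 -> changes
  Option B: v=11, gcd(3,11)=1 -> changes
  Option C: v=80, gcd(3,80)=1 -> changes
  Option D: v=23, gcd(3,23)=1 -> changes
  Option E: v=75, gcd(3,75)=3 -> preserves

Answer: E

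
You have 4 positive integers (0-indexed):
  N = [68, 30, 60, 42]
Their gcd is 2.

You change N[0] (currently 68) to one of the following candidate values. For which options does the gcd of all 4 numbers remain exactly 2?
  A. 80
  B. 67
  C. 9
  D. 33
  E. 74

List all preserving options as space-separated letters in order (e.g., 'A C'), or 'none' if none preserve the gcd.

Old gcd = 2; gcd of others (without N[0]) = 6
New gcd for candidate v: gcd(6, v). Preserves old gcd iff gcd(6, v) = 2.
  Option A: v=80, gcd(6,80)=2 -> preserves
  Option B: v=67, gcd(6,67)=1 -> changes
  Option C: v=9, gcd(6,9)=3 -> changes
  Option D: v=33, gcd(6,33)=3 -> changes
  Option E: v=74, gcd(6,74)=2 -> preserves

Answer: A E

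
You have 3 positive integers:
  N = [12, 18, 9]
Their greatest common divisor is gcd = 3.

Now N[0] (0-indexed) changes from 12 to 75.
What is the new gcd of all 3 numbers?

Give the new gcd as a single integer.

Numbers: [12, 18, 9], gcd = 3
Change: index 0, 12 -> 75
gcd of the OTHER numbers (without index 0): gcd([18, 9]) = 9
New gcd = gcd(g_others, new_val) = gcd(9, 75) = 3

Answer: 3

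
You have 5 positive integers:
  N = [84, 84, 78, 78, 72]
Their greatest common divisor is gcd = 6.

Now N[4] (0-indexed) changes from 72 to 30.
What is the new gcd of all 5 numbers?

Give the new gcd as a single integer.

Numbers: [84, 84, 78, 78, 72], gcd = 6
Change: index 4, 72 -> 30
gcd of the OTHER numbers (without index 4): gcd([84, 84, 78, 78]) = 6
New gcd = gcd(g_others, new_val) = gcd(6, 30) = 6

Answer: 6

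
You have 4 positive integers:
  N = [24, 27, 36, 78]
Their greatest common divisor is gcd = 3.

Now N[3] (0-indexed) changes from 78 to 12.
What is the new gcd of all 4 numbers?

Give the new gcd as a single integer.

Answer: 3

Derivation:
Numbers: [24, 27, 36, 78], gcd = 3
Change: index 3, 78 -> 12
gcd of the OTHER numbers (without index 3): gcd([24, 27, 36]) = 3
New gcd = gcd(g_others, new_val) = gcd(3, 12) = 3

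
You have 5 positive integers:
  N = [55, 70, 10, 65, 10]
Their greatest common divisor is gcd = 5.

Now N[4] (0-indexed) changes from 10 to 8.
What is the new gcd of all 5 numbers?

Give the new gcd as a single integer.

Answer: 1

Derivation:
Numbers: [55, 70, 10, 65, 10], gcd = 5
Change: index 4, 10 -> 8
gcd of the OTHER numbers (without index 4): gcd([55, 70, 10, 65]) = 5
New gcd = gcd(g_others, new_val) = gcd(5, 8) = 1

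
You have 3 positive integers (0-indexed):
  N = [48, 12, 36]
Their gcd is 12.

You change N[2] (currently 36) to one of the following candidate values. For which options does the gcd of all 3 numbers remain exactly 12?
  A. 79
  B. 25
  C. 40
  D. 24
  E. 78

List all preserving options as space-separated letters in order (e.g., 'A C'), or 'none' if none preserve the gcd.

Answer: D

Derivation:
Old gcd = 12; gcd of others (without N[2]) = 12
New gcd for candidate v: gcd(12, v). Preserves old gcd iff gcd(12, v) = 12.
  Option A: v=79, gcd(12,79)=1 -> changes
  Option B: v=25, gcd(12,25)=1 -> changes
  Option C: v=40, gcd(12,40)=4 -> changes
  Option D: v=24, gcd(12,24)=12 -> preserves
  Option E: v=78, gcd(12,78)=6 -> changes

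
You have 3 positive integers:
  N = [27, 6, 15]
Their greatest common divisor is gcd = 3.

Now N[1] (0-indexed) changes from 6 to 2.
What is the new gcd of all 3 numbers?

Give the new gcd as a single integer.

Numbers: [27, 6, 15], gcd = 3
Change: index 1, 6 -> 2
gcd of the OTHER numbers (without index 1): gcd([27, 15]) = 3
New gcd = gcd(g_others, new_val) = gcd(3, 2) = 1

Answer: 1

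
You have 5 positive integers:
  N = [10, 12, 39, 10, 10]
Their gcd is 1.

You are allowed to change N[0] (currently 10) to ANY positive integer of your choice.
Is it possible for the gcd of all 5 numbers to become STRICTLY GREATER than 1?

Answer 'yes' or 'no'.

Current gcd = 1
gcd of all OTHER numbers (without N[0]=10): gcd([12, 39, 10, 10]) = 1
The new gcd after any change is gcd(1, new_value).
This can be at most 1.
Since 1 = old gcd 1, the gcd can only stay the same or decrease.

Answer: no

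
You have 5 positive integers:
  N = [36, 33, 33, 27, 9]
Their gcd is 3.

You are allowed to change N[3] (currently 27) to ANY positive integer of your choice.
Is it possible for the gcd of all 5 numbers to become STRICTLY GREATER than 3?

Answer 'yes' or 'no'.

Current gcd = 3
gcd of all OTHER numbers (without N[3]=27): gcd([36, 33, 33, 9]) = 3
The new gcd after any change is gcd(3, new_value).
This can be at most 3.
Since 3 = old gcd 3, the gcd can only stay the same or decrease.

Answer: no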